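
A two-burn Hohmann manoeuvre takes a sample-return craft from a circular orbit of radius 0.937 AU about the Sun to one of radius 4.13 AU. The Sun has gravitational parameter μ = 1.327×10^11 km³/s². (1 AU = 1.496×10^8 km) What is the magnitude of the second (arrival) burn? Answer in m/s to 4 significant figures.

Δv₂ = 5743 m/s

In km: r₁ = 0.937 × 1.496×10^8 = 1.401752×10^8 km; r₂ = 4.13 × 1.496×10^8 = 6.17848×10^8 km.
Transfer-ellipse semi-major axis a_t = (r₁ + r₂)/2 = (1.401752×10^8 + 6.17848×10^8)/2 = 3.790116×10^8 km.
Circular speed at r = 6.17848×10^8 km: v_c = √(μ/r) = 14.6553 km/s.
Transfer-orbit speed at the same r (vis-viva, a = a_t): v_t = √[μ(2/r − 1/a_t)] = 8.91259 km/s.
Δv₂ = |v_t − v_c| = |8.91259 − 14.6553| = 5.743 km/s.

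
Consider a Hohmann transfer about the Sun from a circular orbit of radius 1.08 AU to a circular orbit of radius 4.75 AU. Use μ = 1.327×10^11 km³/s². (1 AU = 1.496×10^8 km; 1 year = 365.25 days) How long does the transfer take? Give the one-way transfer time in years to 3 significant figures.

t = 2.49 years

In km: r₁ = 1.08 × 1.496×10^8 = 1.61568×10^8 km; r₂ = 4.75 × 1.496×10^8 = 7.106×10^8 km.
Transfer-ellipse semi-major axis a_t = (r₁ + r₂)/2 = (1.61568×10^8 + 7.106×10^8)/2 = 4.36084×10^8 km.
Half the transfer-orbit period gives t = π√(a_t³/μ) = 7.854×10^7 s.
Converting: 7.854×10^7 s ÷ 3.15576×10^7 s/year (365.25 × 86400) = 2.49 years.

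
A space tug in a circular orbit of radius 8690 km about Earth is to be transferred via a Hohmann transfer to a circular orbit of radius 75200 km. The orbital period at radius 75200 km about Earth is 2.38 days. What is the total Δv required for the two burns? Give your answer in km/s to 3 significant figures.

From Kepler's third law T² = 4π²r³/μ at r = 75200 km, T = 2.38 days = 2.38 × 86400 s = 2.05632×10^5 s: μ = 4π²r³/T² = 3.97038×10^5 km³/s².
The Hohmann ellipse has a_t = (r₁ + r₂)/2 = 41945 km.
At r₁ the circular-orbit speed is v₁ = √(μ/r₁) = 6.7594 km/s.
Transfer-orbit speed at r₁ (vis-viva equation): v_p = √[μ(2/r₁ − 1/a_t)] = 9.0505 km/s.
First burn Δv₁ = |v_p − v₁| = 2.291 km/s.
At r₂, v₂ = √(μ/r₂) = 2.298 km/s.
Transfer-orbit speed at r₂: v_a = √[μ(2/r₂ − 1/a_t)] = 1.046 km/s.
Second burn Δv₂ = |v₂ − v_a| = 1.252 km/s.
Δv = Δv₁ + Δv₂ = 2.291 + 1.252 = 3.543 km/s.

Δv = 3.54 km/s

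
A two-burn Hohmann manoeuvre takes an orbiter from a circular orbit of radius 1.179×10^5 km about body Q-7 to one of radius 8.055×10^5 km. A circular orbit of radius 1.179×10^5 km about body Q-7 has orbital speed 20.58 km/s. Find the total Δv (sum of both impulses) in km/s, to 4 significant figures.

From the circular-orbit relation v² = μ/r at r = 1.179×10^5 km: μ = v²r = (20.58)² × 1.179×10^5 = 4.99349×10^7 km³/s².
Transfer-ellipse semi-major axis a_t = (r₁ + r₂)/2 = (1.179×10^5 + 8.055×10^5)/2 = 4.617×10^5 km.
At r₁ the circular-orbit speed is v₁ = √(μ/r₁) = 20.580 km/s.
On the transfer ellipse at r₁, v² = μ(2/r − 1/a) gives v_p = √[μ(2/r₁ − 1/a_t)] = 27.183 km/s.
First burn Δv₁ = |v_p − v₁| = 6.603 km/s.
Circular speed at r₂: v₂ = √(μ/r₂) = 7.874 km/s.
Transfer-orbit speed at r₂: v_a = √[μ(2/r₂ − 1/a_t)] = 3.979 km/s.
Second burn Δv₂ = |v₂ − v_a| = 3.895 km/s.
Total Δv = Δv₁ + Δv₂ = 10.50 km/s.

Δv = 10.50 km/s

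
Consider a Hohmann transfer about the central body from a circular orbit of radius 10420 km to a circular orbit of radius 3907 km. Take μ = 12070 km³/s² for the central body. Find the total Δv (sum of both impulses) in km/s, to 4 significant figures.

The Hohmann ellipse has a_t = (r₁ + r₂)/2 = 7163.5 km.
Circular speed at r₁: v₁ = √(μ/r₁) = √(12070/10420) = 1.07627 km/s.
On the transfer ellipse at r₁, vis-viva equation gives v_a = √[μ(2/r₁ − 1/a_t)] = 0.794838 km/s.
First burn Δv₁ = |v_a − v₁| = 0.2814 km/s.
At r₂, v₂ = √(μ/r₂) = 1.7576 km/s.
Transfer-orbit speed at r₂: v_p = √[μ(2/r₂ − 1/a_t)] = 2.1198 km/s.
Second burn Δv₂ = |v₂ − v_p| = 0.3622 km/s.
Δv = Δv₁ + Δv₂ = 0.2814 + 0.3622 = 0.6436 km/s.

Δv = 0.6436 km/s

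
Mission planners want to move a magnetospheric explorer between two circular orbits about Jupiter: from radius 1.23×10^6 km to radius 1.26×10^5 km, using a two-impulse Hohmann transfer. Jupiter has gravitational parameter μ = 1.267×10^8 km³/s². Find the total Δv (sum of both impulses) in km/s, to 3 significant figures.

The Hohmann ellipse has a_t = (r₁ + r₂)/2 = 6.780×10^5 km.
At r₁ the circular-orbit speed is v₁ = √(μ/r₁) = 10.149 km/s.
On the transfer ellipse at r₁, vis-viva equation gives v_a = √[μ(2/r₁ − 1/a_t)] = 4.3753 km/s.
First burn Δv₁ = |v_a − v₁| = 5.774 km/s.
At r₂, v₂ = √(μ/r₂) = 31.71 km/s.
Transfer-orbit speed at r₂: v_p = √[μ(2/r₂ − 1/a_t)] = 42.71 km/s.
Second burn Δv₂ = |v₂ − v_p| = 11.00 km/s.
Total Δv = Δv₁ + Δv₂ = 16.77 km/s.

Δv = 16.8 km/s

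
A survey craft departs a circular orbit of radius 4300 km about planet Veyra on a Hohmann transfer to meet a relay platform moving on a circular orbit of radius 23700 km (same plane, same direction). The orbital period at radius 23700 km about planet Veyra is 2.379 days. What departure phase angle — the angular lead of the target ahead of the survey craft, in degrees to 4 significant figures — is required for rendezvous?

φ = 98.28°

From Kepler's third law T² = 4π²r³/μ at r = 23700 km, T = 2.379 days = 2.379 × 86400 s = 2.055456×10^5 s: μ = 4π²r³/T² = 12439.1 km³/s².
The Hohmann ellipse has a_t = (r₁ + r₂)/2 = 14000 km.
The half-period of the transfer ellipse is t = π√(a_t³/μ) = 46660 s.
The target's mean motion on its circular orbit is ω₂ = √(μ/r₂³) = 3.0568×10^-5 rad/s.
Angle swept by the target during transfer: ω₂·t = 1.4263 rad = 81.72°.
Arrival is 180° from departure on the ellipse, so φ = 180° − 81.72° = 98.28°.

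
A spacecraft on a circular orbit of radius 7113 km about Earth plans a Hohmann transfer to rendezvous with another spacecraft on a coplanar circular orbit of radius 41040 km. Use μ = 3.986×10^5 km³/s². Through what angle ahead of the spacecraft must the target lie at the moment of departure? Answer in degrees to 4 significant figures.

φ = 99.12°

Semi-major axis of the transfer orbit: a_t = (7113 + 41040)/2 = 24076.5 km.
Transfer time t = π√(a_t³/μ) = 18590 s.
The target's mean motion on its circular orbit is ω₂ = √(μ/r₂³) = 7.594×10^-5 rad/s.
Angle swept by the target during transfer: ω₂·t = 1.4117 rad = 80.88°.
The spacecraft traverses 180° on the transfer ellipse, so the target must lead by 180° − 80.88° = 99.12°.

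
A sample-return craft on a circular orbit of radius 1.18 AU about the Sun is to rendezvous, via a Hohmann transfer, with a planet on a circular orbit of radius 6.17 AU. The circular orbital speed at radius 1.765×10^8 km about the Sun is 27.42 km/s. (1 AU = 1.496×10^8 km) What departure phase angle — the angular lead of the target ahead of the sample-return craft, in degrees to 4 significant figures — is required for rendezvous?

From the circular-orbit relation v² = μ/r at r = 1.765×10^8 km: μ = v²r = (27.42)² × 1.765×10^8 = 1.32703×10^11 km³/s².
In km: r₁ = 1.18 × 1.496×10^8 = 1.76528×10^8 km; r₂ = 6.17 × 1.496×10^8 = 9.23032×10^8 km.
The Hohmann ellipse has a_t = (r₁ + r₂)/2 = 5.4978×10^8 km.
Transfer time t = π√(a_t³/μ) = 1.112×10^8 s.
Target angular speed ω₂ = √(μ/r₂³) = 1.299×10^-8 rad/s.
Angle swept by the target during transfer: ω₂·t = 1.444 rad = 82.74°.
The sample-return craft traverses 180° on the transfer ellipse, so the target must lead by 180° − 82.74° = 97.26°.

φ = 97.26°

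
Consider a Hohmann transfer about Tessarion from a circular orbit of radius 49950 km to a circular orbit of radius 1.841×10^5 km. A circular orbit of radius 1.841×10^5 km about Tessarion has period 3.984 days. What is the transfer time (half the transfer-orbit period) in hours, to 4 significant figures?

t = 24.23 hours

From Kepler's third law T² = 4π²r³/μ at r = 1.841×10^5 km, T = 3.984 days = 3.984 × 86400 s = 3.442176×10^5 s: μ = 4π²r³/T² = 2.07900×10^6 km³/s².
The Hohmann ellipse has a_t = (r₁ + r₂)/2 = 1.17025×10^5 km.
By Kepler's third law the transfer-orbit period is T = 2π√(a_t³/μ), so t = T/2 = 87220 s.
Converting: 87220 s ÷ 3600 s/hour = 24.23 hours.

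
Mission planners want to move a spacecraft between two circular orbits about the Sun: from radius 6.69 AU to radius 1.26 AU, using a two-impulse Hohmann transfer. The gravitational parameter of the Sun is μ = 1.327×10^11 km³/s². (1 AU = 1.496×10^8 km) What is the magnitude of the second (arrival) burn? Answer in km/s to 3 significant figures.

In km: r₁ = 6.69 × 1.496×10^8 = 1.000824×10^9 km; r₂ = 1.26 × 1.496×10^8 = 1.88496×10^8 km.
Semi-major axis of the transfer orbit: a_t = (1.000824×10^9 + 1.88496×10^8)/2 = 5.9466×10^8 km.
Circular speed at r = 1.88496×10^8 km: v_c = √(μ/r) = 26.53288 km/s.
Transfer-orbit speed at the same r (vis-viva, a = a_t): v_t = √[μ(2/r − 1/a_t)] = 34.42143 km/s.
Δv₂ = |v_t − v_c| = |34.42143 − 26.53288| = 7.889 km/s.

Δv₂ = 7.89 km/s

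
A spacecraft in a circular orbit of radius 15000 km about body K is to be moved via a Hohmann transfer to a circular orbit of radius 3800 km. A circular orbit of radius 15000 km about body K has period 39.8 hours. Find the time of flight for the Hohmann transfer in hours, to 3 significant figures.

From Kepler's third law T² = 4π²r³/μ at r = 15000 km, T = 39.8 hours = 39.8 × 3600 s = 1.4328×10^5 s: μ = 4π²r³/T² = 6490.26 km³/s².
The Hohmann ellipse has a_t = (r₁ + r₂)/2 = 9400 km.
By Kepler's third law the transfer-orbit period is T = 2π√(a_t³/μ), so t = T/2 = 35540 s.
Converting: 35540 s ÷ 3600 s/hour = 9.87 hours.

t = 9.87 hours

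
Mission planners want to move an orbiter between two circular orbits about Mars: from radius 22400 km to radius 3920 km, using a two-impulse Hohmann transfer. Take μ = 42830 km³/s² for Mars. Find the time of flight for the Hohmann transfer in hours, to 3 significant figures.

The Hohmann ellipse has a_t = (r₁ + r₂)/2 = 13160 km.
Half the transfer-orbit period gives t = π√(a_t³/μ) = 22920 s.
Converting: 22920 s ÷ 3600 s/hour = 6.37 hours.

t = 6.37 hours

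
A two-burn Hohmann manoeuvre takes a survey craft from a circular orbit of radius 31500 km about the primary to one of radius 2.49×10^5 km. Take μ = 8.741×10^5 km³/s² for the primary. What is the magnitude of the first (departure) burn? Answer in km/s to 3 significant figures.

Δv₁ = 1.75 km/s

The Hohmann ellipse has a_t = (r₁ + r₂)/2 = 1.4025×10^5 km.
Circular speed at r = 31500 km: v_c = √(μ/r) = 5.268 km/s.
Vis-viva on the transfer ellipse at r = 31500 km gives v_t = √[μ(2/r − 1/a_t)] = 7.019 km/s.
Δv₁ = |v_t − v_c| = |7.019 − 5.268| = 1.751 km/s.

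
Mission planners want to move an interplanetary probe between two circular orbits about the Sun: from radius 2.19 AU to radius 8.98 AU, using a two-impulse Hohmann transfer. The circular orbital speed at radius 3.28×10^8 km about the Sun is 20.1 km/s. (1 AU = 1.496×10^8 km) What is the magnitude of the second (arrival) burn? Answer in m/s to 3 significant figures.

Δv₂ = 3710 m/s

From the circular-orbit relation v² = μ/r at r = 3.28×10^8 km: μ = v²r = (20.1)² × 3.28×10^8 = 1.32515×10^11 km³/s².
In km: r₁ = 2.19 × 1.496×10^8 = 3.27624×10^8 km; r₂ = 8.98 × 1.496×10^8 = 1.343408×10^9 km.
Transfer-ellipse semi-major axis a_t = (r₁ + r₂)/2 = (3.27624×10^8 + 1.343408×10^9)/2 = 8.35516×10^8 km.
Circular speed at r = 1.343408×10^9 km: v_c = √(μ/r) = 9.932 km/s.
Transfer-orbit speed at the same r (vis-viva, a = a_t): v_t = √[μ(2/r − 1/a_t)] = 6.219 km/s.
Δv₂ = |v_t − v_c| = |6.219 − 9.932| = 3.713 km/s.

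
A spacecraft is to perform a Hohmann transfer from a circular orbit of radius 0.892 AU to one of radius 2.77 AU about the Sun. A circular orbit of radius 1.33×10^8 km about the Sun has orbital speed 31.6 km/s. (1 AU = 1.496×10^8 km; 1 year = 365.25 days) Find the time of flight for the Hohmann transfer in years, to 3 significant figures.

t = 1.24 years

From the circular-orbit relation v² = μ/r at r = 1.33×10^8 km: μ = v²r = (31.6)² × 1.33×10^8 = 1.32808×10^11 km³/s².
In km: r₁ = 0.892 × 1.496×10^8 = 1.334432×10^8 km; r₂ = 2.77 × 1.496×10^8 = 4.14392×10^8 km.
Semi-major axis of the transfer orbit: a_t = (1.334432×10^8 + 4.14392×10^8)/2 = 2.739176×10^8 km.
Half the transfer-orbit period gives t = π√(a_t³/μ) = 3.908×10^7 s.
Converting: 3.908×10^7 s ÷ 3.15576×10^7 s/year (365.25 × 86400) = 1.24 years.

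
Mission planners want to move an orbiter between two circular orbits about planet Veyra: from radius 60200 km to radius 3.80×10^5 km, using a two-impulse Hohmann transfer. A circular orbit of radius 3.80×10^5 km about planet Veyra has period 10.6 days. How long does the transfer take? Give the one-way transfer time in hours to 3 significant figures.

From Kepler's third law T² = 4π²r³/μ at r = 3.80×10^5 km, T = 10.6 days = 10.6 × 86400 s = 9.1584×10^5 s: μ = 4π²r³/T² = 2.58268×10^6 km³/s².
Semi-major axis of the transfer orbit: a_t = (60200 + 3.800×10^5)/2 = 2.201×10^5 km.
Transfer time t = π√(a_t³/μ) = π√((2.201×10^5)³ / 2.58268×10^6) = 2.019×10^5 s.
Converting: 2.019×10^5 s ÷ 3600 s/hour = 56.1 hours.

t = 56.1 hours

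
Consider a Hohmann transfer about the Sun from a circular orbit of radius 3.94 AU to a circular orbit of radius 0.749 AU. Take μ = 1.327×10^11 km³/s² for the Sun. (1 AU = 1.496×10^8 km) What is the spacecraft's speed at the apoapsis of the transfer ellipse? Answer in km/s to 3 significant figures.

In km: r₁ = 3.94 × 1.496×10^8 = 5.89424×10^8 km; r₂ = 0.749 × 1.496×10^8 = 1.120504×10^8 km.
Semi-major axis of the transfer orbit: a_t = (5.89424×10^8 + 1.120504×10^8)/2 = 3.507372×10^8 km.
The apoapsis of the transfer ellipse is at r = 5.89424×10^8 km.
Applying v² = μ(2/r − 1/a_t): v = 8.481 km/s.

v = 8.48 km/s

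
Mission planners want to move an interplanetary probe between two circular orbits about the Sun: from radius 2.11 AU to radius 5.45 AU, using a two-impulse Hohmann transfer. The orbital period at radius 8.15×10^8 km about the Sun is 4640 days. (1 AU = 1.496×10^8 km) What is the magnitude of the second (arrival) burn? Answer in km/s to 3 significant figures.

From Kepler's third law T² = 4π²r³/μ at r = 8.15×10^8 km, T = 4640 days = 4640 × 86400 s = 4.00896×10^8 s: μ = 4π²r³/T² = 1.32975×10^11 km³/s².
In km: r₁ = 2.11 × 1.496×10^8 = 3.15656×10^8 km; r₂ = 5.45 × 1.496×10^8 = 8.1532×10^8 km.
The Hohmann ellipse has a_t = (r₁ + r₂)/2 = 5.65488×10^8 km.
Circular speed at r = 8.1532×10^8 km: v_c = √(μ/r) = 12.77 km/s.
Transfer-orbit speed at the same r (vis-viva, a = a_t): v_t = √[μ(2/r − 1/a_t)] = 9.541 km/s.
Δv₂ = |v_t − v_c| = |9.541 − 12.77| = 3.229 km/s.

Δv₂ = 3.23 km/s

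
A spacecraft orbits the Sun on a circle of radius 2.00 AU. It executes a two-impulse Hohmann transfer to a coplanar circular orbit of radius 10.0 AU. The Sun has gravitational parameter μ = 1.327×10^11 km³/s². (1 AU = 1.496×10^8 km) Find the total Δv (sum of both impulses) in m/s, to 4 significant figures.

In km: r₁ = 2.00 × 1.496×10^8 = 2.992×10^8 km; r₂ = 10.0 × 1.496×10^8 = 1.496×10^9 km.
The Hohmann ellipse has a_t = (r₁ + r₂)/2 = 8.976×10^8 km.
Circular speed at r₁: v₁ = √(μ/r₁) = √(1.327×10^11/2.992×10^8) = 21.060 km/s.
On the transfer ellipse at r₁, vis-viva gives v_p = √[μ(2/r₁ − 1/a_t)] = 27.188 km/s.
First burn Δv₁ = |v_p − v₁| = 6.128 km/s.
Circular speed at r₂: v₂ = √(μ/r₂) = 9.4182 km/s.
Transfer-orbit speed at r₂: v_a = √[μ(2/r₂ − 1/a_t)] = 5.4376 km/s.
Second burn Δv₂ = |v₂ − v_a| = 3.981 km/s.
Δv = Δv₁ + Δv₂ = 6.128 + 3.981 = 10.11 km/s.

Δv = 10110 m/s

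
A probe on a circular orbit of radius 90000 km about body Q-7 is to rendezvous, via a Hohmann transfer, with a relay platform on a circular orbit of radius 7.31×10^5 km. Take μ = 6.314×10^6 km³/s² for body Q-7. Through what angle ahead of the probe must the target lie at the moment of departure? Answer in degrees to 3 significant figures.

φ = 104°

The Hohmann ellipse has a_t = (r₁ + r₂)/2 = 4.105×10^5 km.
The half-period of the transfer ellipse is t = π√(a_t³/μ) = 3.288×10^5 s.
Target angular speed ω₂ = √(μ/r₂³) = 4.020×10^-6 rad/s.
Angle swept by the target during transfer: ω₂·t = 1.322 rad = 75.75°.
Arrival is 180° from departure on the ellipse, so φ = 180° − 75.75° = 104°.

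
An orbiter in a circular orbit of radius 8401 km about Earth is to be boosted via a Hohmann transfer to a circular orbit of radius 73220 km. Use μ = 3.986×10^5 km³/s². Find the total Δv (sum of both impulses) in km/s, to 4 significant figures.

The Hohmann ellipse has a_t = (r₁ + r₂)/2 = 40810.5 km.
At r₁ the circular-orbit speed is v₁ = √(μ/r₁) = 6.888 km/s.
On the transfer ellipse at r₁, vis-viva equation gives v_p = √[μ(2/r₁ − 1/a_t)] = 9.226 km/s.
First burn Δv₁ = |v_p − v₁| = 2.338 km/s.
Circular speed at r₂: v₂ = √(μ/r₂) = 2.3332 km/s.
Transfer-orbit speed at r₂: v_a = √[μ(2/r₂ − 1/a_t)] = 1.0586 km/s.
Second burn Δv₂ = |v₂ − v_a| = 1.275 km/s.
Total Δv = Δv₁ + Δv₂ = 3.613 km/s.

Δv = 3.613 km/s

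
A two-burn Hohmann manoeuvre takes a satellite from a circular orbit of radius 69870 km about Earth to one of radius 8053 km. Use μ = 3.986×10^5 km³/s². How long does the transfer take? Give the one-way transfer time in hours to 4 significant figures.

t = 10.63 hours

Semi-major axis of the transfer orbit: a_t = (69870 + 8053)/2 = 38961.5 km.
By Kepler's third law the transfer-orbit period is T = 2π√(a_t³/μ), so t = T/2 = 38270 s.
Converting: 38270 s ÷ 3600 s/hour = 10.63 hours.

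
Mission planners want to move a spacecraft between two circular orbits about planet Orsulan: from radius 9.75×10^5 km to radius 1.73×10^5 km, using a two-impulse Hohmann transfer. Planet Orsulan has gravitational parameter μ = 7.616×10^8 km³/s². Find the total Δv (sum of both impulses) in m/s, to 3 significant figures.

Δv = 32700 m/s

Transfer-ellipse semi-major axis a_t = (r₁ + r₂)/2 = (9.750×10^5 + 1.730×10^5)/2 = 5.740×10^5 km.
Circular speed at r₁: v₁ = √(μ/r₁) = √(7.616×10^8/9.750×10^5) = 27.95 km/s.
Transfer-orbit speed at r₁ (v² = μ(2/r − 1/a)): v_a = √[μ(2/r₁ − 1/a_t)] = 15.34 km/s.
First burn Δv₁ = |v_a − v₁| = 12.61 km/s.
Circular speed at r₂: v₂ = √(μ/r₂) = 66.35 km/s.
Transfer-orbit speed at r₂: v_p = √[μ(2/r₂ − 1/a_t)] = 86.47 km/s.
Second burn Δv₂ = |v₂ − v_p| = 20.12 km/s.
Total Δv = Δv₁ + Δv₂ = 32.73 km/s.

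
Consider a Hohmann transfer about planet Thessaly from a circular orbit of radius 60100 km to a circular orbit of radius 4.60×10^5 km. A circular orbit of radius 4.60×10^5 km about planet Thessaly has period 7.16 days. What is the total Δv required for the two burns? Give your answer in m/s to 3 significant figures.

From Kepler's third law T² = 4π²r³/μ at r = 4.60×10^5 km, T = 7.16 days = 7.16 × 86400 s = 6.18624×10^5 s: μ = 4π²r³/T² = 1.00411×10^7 km³/s².
Semi-major axis of the transfer orbit: a_t = (60100 + 4.600×10^5)/2 = 2.6005×10^5 km.
At r₁ the circular-orbit speed is v₁ = √(μ/r₁) = 12.926 km/s.
On the transfer ellipse at r₁, v² = μ(2/r − 1/a) gives v_p = √[μ(2/r₁ − 1/a_t)] = 17.191 km/s.
First burn Δv₁ = |v_p − v₁| = 4.265 km/s.
Circular speed at r₂: v₂ = √(μ/r₂) = 4.672 km/s.
Transfer-orbit speed at r₂: v_a = √[μ(2/r₂ − 1/a_t)] = 2.246 km/s.
Second burn Δv₂ = |v₂ − v_a| = 2.426 km/s.
Δv = Δv₁ + Δv₂ = 4.265 + 2.426 = 6.691 km/s.

Δv = 6690 m/s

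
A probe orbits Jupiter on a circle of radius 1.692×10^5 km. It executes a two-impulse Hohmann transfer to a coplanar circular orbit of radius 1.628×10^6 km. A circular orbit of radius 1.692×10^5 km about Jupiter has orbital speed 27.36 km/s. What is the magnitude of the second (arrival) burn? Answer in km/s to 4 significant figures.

From the circular-orbit relation v² = μ/r at r = 1.692×10^5 km: μ = v²r = (27.36)² × 1.692×10^5 = 1.26658×10^8 km³/s².
Transfer-ellipse semi-major axis a_t = (r₁ + r₂)/2 = (1.692×10^5 + 1.628×10^6)/2 = 8.986×10^5 km.
Circular speed at r = 1.628×10^6 km: v_c = √(μ/r) = 8.820 km/s.
Transfer-orbit speed at the same r (vis-viva, a = a_t): v_t = √[μ(2/r − 1/a_t)] = 3.827 km/s.
Δv₂ = |v_t − v_c| = |3.827 − 8.820| = 4.993 km/s.

Δv₂ = 4.993 km/s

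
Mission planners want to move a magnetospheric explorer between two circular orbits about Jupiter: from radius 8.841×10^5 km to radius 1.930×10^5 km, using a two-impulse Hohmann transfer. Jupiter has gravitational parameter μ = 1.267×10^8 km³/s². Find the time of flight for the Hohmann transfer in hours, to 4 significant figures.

t = 30.64 hours

The Hohmann ellipse has a_t = (r₁ + r₂)/2 = 5.3855×10^5 km.
Half the transfer-orbit period gives t = π√(a_t³/μ) = 1.103×10^5 s.
Converting: 1.103×10^5 s ÷ 3600 s/hour = 30.64 hours.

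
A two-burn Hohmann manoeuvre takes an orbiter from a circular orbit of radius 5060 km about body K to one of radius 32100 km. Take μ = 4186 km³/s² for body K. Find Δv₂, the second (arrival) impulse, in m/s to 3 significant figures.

The Hohmann ellipse has a_t = (r₁ + r₂)/2 = 18580 km.
On the circular orbit at r = 32100 km, v_c = √(μ/r) = 0.36112 km/s.
Vis-viva on the transfer ellipse at r = 32100 km gives v_t = √[μ(2/r − 1/a_t)] = 0.18845 km/s.
Δv₂ = |v_t − v_c| = |0.18845 − 0.36112| = 0.1727 km/s.

Δv₂ = 173 m/s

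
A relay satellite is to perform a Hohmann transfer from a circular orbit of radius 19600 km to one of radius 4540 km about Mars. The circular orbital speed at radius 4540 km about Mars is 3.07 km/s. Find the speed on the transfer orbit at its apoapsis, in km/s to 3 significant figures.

From the circular-orbit relation v² = μ/r at r = 4540 km: μ = v²r = (3.07)² × 4540 = 42789.0 km³/s².
Transfer-ellipse semi-major axis a_t = (r₁ + r₂)/2 = (19600 + 4540)/2 = 12070 km.
The apoapsis of the transfer ellipse is at r = 19600 km.
Vis-viva: v = √[μ(2/r − 1/a_t)] = √[42789.0 × (2/19600 − 1/12070)] = 0.9062 km/s.

v = 0.906 km/s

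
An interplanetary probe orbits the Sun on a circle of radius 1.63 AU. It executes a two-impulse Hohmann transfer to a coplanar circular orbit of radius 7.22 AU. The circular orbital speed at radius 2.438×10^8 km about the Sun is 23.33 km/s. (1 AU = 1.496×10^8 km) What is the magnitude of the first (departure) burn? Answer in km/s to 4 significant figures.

Δv₁ = 6.470 km/s

From the circular-orbit relation v² = μ/r at r = 2.438×10^8 km: μ = v²r = (23.33)² × 2.438×10^8 = 1.32698×10^11 km³/s².
In km: r₁ = 1.63 × 1.496×10^8 = 2.43848×10^8 km; r₂ = 7.22 × 1.496×10^8 = 1.080112×10^9 km.
Semi-major axis of the transfer orbit: a_t = (2.43848×10^8 + 1.080112×10^9)/2 = 6.6198×10^8 km.
On the circular orbit at r = 2.43848×10^8 km, v_c = √(μ/r) = 23.33 km/s.
Vis-viva on the transfer ellipse at r = 2.43848×10^8 km gives v_t = √[μ(2/r − 1/a_t)] = 29.80 km/s.
Δv₁ = |v_t − v_c| = |29.80 − 23.33| = 6.470 km/s.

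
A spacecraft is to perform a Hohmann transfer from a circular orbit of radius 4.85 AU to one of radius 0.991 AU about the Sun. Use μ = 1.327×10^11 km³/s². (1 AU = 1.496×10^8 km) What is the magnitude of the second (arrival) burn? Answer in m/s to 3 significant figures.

Δv₂ = 8640 m/s

In km: r₁ = 4.85 × 1.496×10^8 = 7.2556×10^8 km; r₂ = 0.991 × 1.496×10^8 = 1.482536×10^8 km.
Transfer-ellipse semi-major axis a_t = (r₁ + r₂)/2 = (7.2556×10^8 + 1.482536×10^8)/2 = 4.369068×10^8 km.
Circular speed at r = 1.482536×10^8 km: v_c = √(μ/r) = 29.91802 km/s.
Transfer-orbit speed at the same r (vis-viva, a = a_t): v_t = √[μ(2/r − 1/a_t)] = 38.55450 km/s.
Δv₂ = |v_t − v_c| = |38.55450 − 29.91802| = 8.636 km/s.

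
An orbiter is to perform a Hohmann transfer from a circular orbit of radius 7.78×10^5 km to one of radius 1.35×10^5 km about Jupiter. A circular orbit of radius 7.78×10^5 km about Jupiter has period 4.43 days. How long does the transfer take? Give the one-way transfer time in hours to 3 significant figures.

From Kepler's third law T² = 4π²r³/μ at r = 7.78×10^5 km, T = 4.43 days = 4.43 × 86400 s = 3.82752×10^5 s: μ = 4π²r³/T² = 1.26901×10^8 km³/s².
The Hohmann ellipse has a_t = (r₁ + r₂)/2 = 4.565×10^5 km.
Half the transfer-orbit period gives t = π√(a_t³/μ) = 86020 s.
Converting: 86020 s ÷ 3600 s/hour = 23.9 hours.

t = 23.9 hours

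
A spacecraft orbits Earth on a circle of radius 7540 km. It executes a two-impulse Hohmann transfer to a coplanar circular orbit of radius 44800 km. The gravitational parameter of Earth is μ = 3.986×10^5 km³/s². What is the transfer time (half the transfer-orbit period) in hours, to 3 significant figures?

Transfer-ellipse semi-major axis a_t = (r₁ + r₂)/2 = (7540 + 44800)/2 = 26170 km.
By Kepler's third law the transfer-orbit period is T = 2π√(a_t³/μ), so t = T/2 = 21070 s.
Converting: 21070 s ÷ 3600 s/hour = 5.85 hours.

t = 5.85 hours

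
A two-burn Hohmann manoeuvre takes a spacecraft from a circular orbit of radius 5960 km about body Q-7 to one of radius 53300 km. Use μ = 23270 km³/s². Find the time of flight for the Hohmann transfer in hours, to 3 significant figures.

Semi-major axis of the transfer orbit: a_t = (5960 + 53300)/2 = 29630 km.
By Kepler's third law the transfer-orbit period is T = 2π√(a_t³/μ), so t = T/2 = 1.050×10^5 s.
Converting: 1.050×10^5 s ÷ 3600 s/hour = 29.2 hours.

t = 29.2 hours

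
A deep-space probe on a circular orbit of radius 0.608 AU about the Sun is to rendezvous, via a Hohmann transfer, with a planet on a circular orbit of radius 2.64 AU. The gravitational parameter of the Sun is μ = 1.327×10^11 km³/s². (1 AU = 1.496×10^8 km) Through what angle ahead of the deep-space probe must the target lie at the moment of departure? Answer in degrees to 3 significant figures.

In km: r₁ = 0.608 × 1.496×10^8 = 9.09568×10^7 km; r₂ = 2.64 × 1.496×10^8 = 3.94944×10^8 km.
Semi-major axis of the transfer orbit: a_t = (9.09568×10^7 + 3.94944×10^8)/2 = 2.429504×10^8 km.
The half-period of the transfer ellipse is t = π√(a_t³/μ) = 3.26581×10^7 s.
Target angular speed ω₂ = √(μ/r₂³) = 4.64122×10^-8 rad/s.
Angle swept by the target during transfer: ω₂·t = 1.51573 rad = 86.845°.
The deep-space probe traverses 180° on the transfer ellipse, so the target must lead by 180° − 86.845° = 93.2°.

φ = 93.2°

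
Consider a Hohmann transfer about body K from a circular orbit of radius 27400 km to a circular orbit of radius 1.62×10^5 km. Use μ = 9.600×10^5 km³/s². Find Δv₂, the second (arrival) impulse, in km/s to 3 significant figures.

Transfer-ellipse semi-major axis a_t = (r₁ + r₂)/2 = (27400 + 1.620×10^5)/2 = 94700 km.
Circular speed at r = 1.620×10^5 km: v_c = √(μ/r) = 2.434 km/s.
Vis-viva on the transfer ellipse at r = 1.620×10^5 km gives v_t = √[μ(2/r − 1/a_t)] = 1.309 km/s.
Δv₂ = |v_t − v_c| = |1.309 − 2.434| = 1.125 km/s.

Δv₂ = 1.12 km/s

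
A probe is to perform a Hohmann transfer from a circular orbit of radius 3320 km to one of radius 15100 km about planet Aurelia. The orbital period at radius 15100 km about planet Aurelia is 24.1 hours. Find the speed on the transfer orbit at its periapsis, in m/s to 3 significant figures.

From Kepler's third law T² = 4π²r³/μ at r = 15100 km, T = 24.1 hours = 24.1 × 3600 s = 86760 s: μ = 4π²r³/T² = 18057.2 km³/s².
Transfer-ellipse semi-major axis a_t = (r₁ + r₂)/2 = (3320 + 15100)/2 = 9210 km.
At periapsis, r = 3320 km.
Applying v² = μ(2/r − 1/a_t): v = 2.986 km/s.

v = 2990 m/s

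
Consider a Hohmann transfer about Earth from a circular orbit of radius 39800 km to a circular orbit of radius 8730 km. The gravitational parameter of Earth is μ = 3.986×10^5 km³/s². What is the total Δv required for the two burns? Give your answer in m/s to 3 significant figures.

Δv = 3160 m/s

Semi-major axis of the transfer orbit: a_t = (39800 + 8730)/2 = 24265 km.
At r₁ the circular-orbit speed is v₁ = √(μ/r₁) = 3.16466 km/s.
Transfer-orbit speed at r₁ (v² = μ(2/r − 1/a)): v_a = √[μ(2/r₁ − 1/a_t)] = 1.89821 km/s.
First burn Δv₁ = |v_a − v₁| = 1.266 km/s.
Circular speed at r₂: v₂ = √(μ/r₂) = 6.757 km/s.
Transfer-orbit speed at r₂: v_p = √[μ(2/r₂ − 1/a_t)] = 8.654 km/s.
Second burn Δv₂ = |v₂ − v_p| = 1.897 km/s.
Total Δv = Δv₁ + Δv₂ = 3.163 km/s.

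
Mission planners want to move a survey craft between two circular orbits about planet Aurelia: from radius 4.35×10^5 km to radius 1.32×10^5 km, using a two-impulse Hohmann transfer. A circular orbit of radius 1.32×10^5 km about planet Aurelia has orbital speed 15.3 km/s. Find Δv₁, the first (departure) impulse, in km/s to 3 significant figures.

From the circular-orbit relation v² = μ/r at r = 1.32×10^5 km: μ = v²r = (15.3)² × 1.32×10^5 = 3.08999×10^7 km³/s².
Transfer-ellipse semi-major axis a_t = (r₁ + r₂)/2 = (4.350×10^5 + 1.320×10^5)/2 = 2.835×10^5 km.
On the circular orbit at r = 4.350×10^5 km, v_c = √(μ/r) = 8.428 km/s.
Transfer-orbit speed at the same r (vis-viva, a = a_t): v_t = √[μ(2/r − 1/a_t)] = 5.751 km/s.
Δv₁ = |v_t − v_c| = |5.751 − 8.428| = 2.677 km/s.

Δv₁ = 2.68 km/s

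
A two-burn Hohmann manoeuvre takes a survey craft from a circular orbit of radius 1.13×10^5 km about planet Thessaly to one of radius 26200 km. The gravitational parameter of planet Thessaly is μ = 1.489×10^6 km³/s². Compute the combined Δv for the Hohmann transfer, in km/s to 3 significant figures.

Δv = 3.47 km/s

Semi-major axis of the transfer orbit: a_t = (1.130×10^5 + 26200)/2 = 69600 km.
At r₁ the circular-orbit speed is v₁ = √(μ/r₁) = 3.630 km/s.
On the transfer ellipse at r₁, vis-viva gives v_a = √[μ(2/r₁ − 1/a_t)] = 2.227 km/s.
First burn Δv₁ = |v_a − v₁| = 1.403 km/s.
Circular speed at r₂: v₂ = √(μ/r₂) = 7.539 km/s.
Transfer-orbit speed at r₂: v_p = √[μ(2/r₂ − 1/a_t)] = 9.606 km/s.
Second burn Δv₂ = |v₂ − v_p| = 2.067 km/s.
Total Δv = Δv₁ + Δv₂ = 3.470 km/s.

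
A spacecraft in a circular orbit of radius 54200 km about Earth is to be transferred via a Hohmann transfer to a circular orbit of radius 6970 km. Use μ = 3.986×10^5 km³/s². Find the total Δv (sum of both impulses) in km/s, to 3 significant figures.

Transfer-ellipse semi-major axis a_t = (r₁ + r₂)/2 = (54200 + 6970)/2 = 30585 km.
At r₁ the circular-orbit speed is v₁ = √(μ/r₁) = 2.712 km/s.
Transfer-orbit speed at r₁ (vis-viva): v_a = √[μ(2/r₁ − 1/a_t)] = 1.295 km/s.
First burn Δv₁ = |v_a − v₁| = 1.417 km/s.
Circular speed at r₂: v₂ = √(μ/r₂) = 7.5623 km/s.
Transfer-orbit speed at r₂: v_p = √[μ(2/r₂ − 1/a_t)] = 10.067 km/s.
Second burn Δv₂ = |v₂ − v_p| = 2.505 km/s.
Total Δv = Δv₁ + Δv₂ = 3.922 km/s.

Δv = 3.92 km/s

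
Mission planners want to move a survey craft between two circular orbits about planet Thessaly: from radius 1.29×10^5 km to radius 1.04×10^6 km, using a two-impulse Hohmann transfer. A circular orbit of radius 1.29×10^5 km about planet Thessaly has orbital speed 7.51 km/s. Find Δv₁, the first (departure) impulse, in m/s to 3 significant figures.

From the circular-orbit relation v² = μ/r at r = 1.29×10^5 km: μ = v²r = (7.51)² × 1.29×10^5 = 7.27561×10^6 km³/s².
Semi-major axis of the transfer orbit: a_t = (1.290×10^5 + 1.040×10^6)/2 = 5.845×10^5 km.
Circular speed at r = 1.290×10^5 km: v_c = √(μ/r) = 7.5100 km/s.
Vis-viva on the transfer ellipse at r = 1.290×10^5 km gives v_t = √[μ(2/r − 1/a_t)] = 10.018 km/s.
Δv₁ = |v_t − v_c| = |10.018 − 7.5100| = 2.508 km/s.

Δv₁ = 2510 m/s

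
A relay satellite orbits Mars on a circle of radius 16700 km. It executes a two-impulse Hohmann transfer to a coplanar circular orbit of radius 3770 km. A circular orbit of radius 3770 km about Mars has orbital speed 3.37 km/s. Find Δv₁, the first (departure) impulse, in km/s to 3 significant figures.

From the circular-orbit relation v² = μ/r at r = 3770 km: μ = v²r = (3.37)² × 3770 = 42815.5 km³/s².
The Hohmann ellipse has a_t = (r₁ + r₂)/2 = 10235 km.
Circular speed at r = 16700 km: v_c = √(μ/r) = 1.6012 km/s.
Transfer-orbit speed at the same r (vis-viva, a = a_t): v_t = √[μ(2/r − 1/a_t)] = 0.97178 km/s.
Δv₁ = |v_t − v_c| = |0.97178 − 1.6012| = 0.6294 km/s.

Δv₁ = 0.629 km/s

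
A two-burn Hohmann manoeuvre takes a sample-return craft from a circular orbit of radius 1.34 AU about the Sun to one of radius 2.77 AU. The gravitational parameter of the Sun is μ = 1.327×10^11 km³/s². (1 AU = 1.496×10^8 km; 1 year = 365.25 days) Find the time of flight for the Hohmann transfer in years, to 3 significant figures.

In km: r₁ = 1.34 × 1.496×10^8 = 2.00464×10^8 km; r₂ = 2.77 × 1.496×10^8 = 4.14392×10^8 km.
Transfer-ellipse semi-major axis a_t = (r₁ + r₂)/2 = (2.00464×10^8 + 4.14392×10^8)/2 = 3.07428×10^8 km.
Half the transfer-orbit period gives t = π√(a_t³/μ) = 4.649×10^7 s.
Converting: 4.649×10^7 s ÷ 3.15576×10^7 s/year (365.25 × 86400) = 1.47 years.

t = 1.47 years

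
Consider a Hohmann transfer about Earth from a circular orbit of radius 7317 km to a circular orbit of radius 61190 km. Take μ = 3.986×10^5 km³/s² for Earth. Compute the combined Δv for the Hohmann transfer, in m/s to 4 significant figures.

The Hohmann ellipse has a_t = (r₁ + r₂)/2 = 34253.5 km.
At r₁ the circular-orbit speed is v₁ = √(μ/r₁) = 7.381 km/s.
Transfer-orbit speed at r₁ (vis-viva): v_p = √[μ(2/r₁ − 1/a_t)] = 9.865 km/s.
First burn Δv₁ = |v_p − v₁| = 2.484 km/s.
At r₂, v₂ = √(μ/r₂) = 2.5523 km/s.
Transfer-orbit speed at r₂: v_a = √[μ(2/r₂ − 1/a_t)] = 1.1796 km/s.
Second burn Δv₂ = |v₂ − v_a| = 1.373 km/s.
Total Δv = Δv₁ + Δv₂ = 3.857 km/s.

Δv = 3857 m/s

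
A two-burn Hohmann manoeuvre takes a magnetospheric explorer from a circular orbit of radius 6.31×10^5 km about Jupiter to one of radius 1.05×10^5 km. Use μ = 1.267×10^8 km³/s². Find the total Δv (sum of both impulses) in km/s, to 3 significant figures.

Δv = 17.4 km/s

Transfer-ellipse semi-major axis a_t = (r₁ + r₂)/2 = (6.310×10^5 + 1.050×10^5)/2 = 3.680×10^5 km.
Circular speed at r₁: v₁ = √(μ/r₁) = √(1.267×10^8/6.310×10^5) = 14.17 km/s.
On the transfer ellipse at r₁, vis-viva gives v_a = √[μ(2/r₁ − 1/a_t)] = 7.569 km/s.
First burn Δv₁ = |v_a − v₁| = 6.601 km/s.
At r₂, v₂ = √(μ/r₂) = 34.74 km/s.
Transfer-orbit speed at r₂: v_p = √[μ(2/r₂ − 1/a_t)] = 45.49 km/s.
Second burn Δv₂ = |v₂ − v_p| = 10.75 km/s.
Δv = Δv₁ + Δv₂ = 6.601 + 10.75 = 17.35 km/s.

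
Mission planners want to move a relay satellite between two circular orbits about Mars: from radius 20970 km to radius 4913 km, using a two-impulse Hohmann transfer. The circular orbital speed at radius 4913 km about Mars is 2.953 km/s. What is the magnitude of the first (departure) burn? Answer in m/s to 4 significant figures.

Δv₁ = 548.7 m/s

From the circular-orbit relation v² = μ/r at r = 4913 km: μ = v²r = (2.953)² × 4913 = 42842.4 km³/s².
Semi-major axis of the transfer orbit: a_t = (20970 + 4913)/2 = 12941.5 km.
Circular speed at r = 20970 km: v_c = √(μ/r) = 1.42935 km/s.
Vis-viva on the transfer ellipse at r = 20970 km gives v_t = √[μ(2/r − 1/a_t)] = 0.880681 km/s.
Δv₁ = |v_t − v_c| = |0.880681 − 1.42935| = 0.5487 km/s.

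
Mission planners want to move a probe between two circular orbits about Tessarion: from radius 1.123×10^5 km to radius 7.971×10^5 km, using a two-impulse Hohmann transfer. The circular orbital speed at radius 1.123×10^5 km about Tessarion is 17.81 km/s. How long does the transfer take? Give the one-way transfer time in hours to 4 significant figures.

t = 44.83 hours

From the circular-orbit relation v² = μ/r at r = 1.123×10^5 km: μ = v²r = (17.81)² × 1.123×10^5 = 3.56211×10^7 km³/s².
Transfer-ellipse semi-major axis a_t = (r₁ + r₂)/2 = (1.123×10^5 + 7.971×10^5)/2 = 4.547×10^5 km.
Half the transfer-orbit period gives t = π√(a_t³/μ) = 1.614×10^5 s.
Converting: 1.614×10^5 s ÷ 3600 s/hour = 44.83 hours.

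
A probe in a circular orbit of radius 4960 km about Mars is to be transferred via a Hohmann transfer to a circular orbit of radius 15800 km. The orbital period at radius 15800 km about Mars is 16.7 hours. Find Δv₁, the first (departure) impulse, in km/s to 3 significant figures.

Δv₁ = 0.689 km/s

From Kepler's third law T² = 4π²r³/μ at r = 15800 km, T = 16.7 hours = 16.7 × 3600 s = 60120 s: μ = 4π²r³/T² = 43081.7 km³/s².
Transfer-ellipse semi-major axis a_t = (r₁ + r₂)/2 = (4960 + 15800)/2 = 10380 km.
On the circular orbit at r = 4960 km, v_c = √(μ/r) = 2.9472 km/s.
Vis-viva on the transfer ellipse at r = 4960 km gives v_t = √[μ(2/r − 1/a_t)] = 3.6361 km/s.
Δv₁ = |v_t − v_c| = |3.6361 − 2.9472| = 0.6889 km/s.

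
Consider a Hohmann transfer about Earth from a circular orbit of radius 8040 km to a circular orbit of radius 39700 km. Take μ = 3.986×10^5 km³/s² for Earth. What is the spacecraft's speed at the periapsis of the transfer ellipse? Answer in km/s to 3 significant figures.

The Hohmann ellipse has a_t = (r₁ + r₂)/2 = 23870 km.
The periapsis of the transfer ellipse is at r = 8040 km.
From the vis-viva equation, v = √[μ(2/r − 1/a_t)] = 9.080 km/s.

v = 9.08 km/s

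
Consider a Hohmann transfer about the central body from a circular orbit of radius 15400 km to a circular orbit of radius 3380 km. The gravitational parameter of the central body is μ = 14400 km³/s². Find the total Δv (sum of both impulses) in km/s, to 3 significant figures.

Δv = 0.966 km/s

The Hohmann ellipse has a_t = (r₁ + r₂)/2 = 9390 km.
Circular speed at r₁: v₁ = √(μ/r₁) = √(14400/15400) = 0.9670 km/s.
Transfer-orbit speed at r₁ (vis-viva equation): v_a = √[μ(2/r₁ − 1/a_t)] = 0.5802 km/s.
First burn Δv₁ = |v_a − v₁| = 0.3868 km/s.
At r₂, v₂ = √(μ/r₂) = 2.06406 km/s.
Transfer-orbit speed at r₂: v_p = √[μ(2/r₂ − 1/a_t)] = 2.64332 km/s.
Second burn Δv₂ = |v₂ − v_p| = 0.5793 km/s.
Total Δv = Δv₁ + Δv₂ = 0.9661 km/s.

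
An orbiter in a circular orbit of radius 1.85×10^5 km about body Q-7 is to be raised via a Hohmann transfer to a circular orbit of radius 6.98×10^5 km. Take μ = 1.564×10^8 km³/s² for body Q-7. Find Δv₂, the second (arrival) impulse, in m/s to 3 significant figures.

Δv₂ = 5280 m/s

The Hohmann ellipse has a_t = (r₁ + r₂)/2 = 4.415×10^5 km.
On the circular orbit at r = 6.980×10^5 km, v_c = √(μ/r) = 14.969 km/s.
Transfer-orbit speed at the same r (vis-viva, a = a_t): v_t = √[μ(2/r − 1/a_t)] = 9.6897 km/s.
Δv₂ = |v_t − v_c| = |9.6897 − 14.969| = 5.279 km/s.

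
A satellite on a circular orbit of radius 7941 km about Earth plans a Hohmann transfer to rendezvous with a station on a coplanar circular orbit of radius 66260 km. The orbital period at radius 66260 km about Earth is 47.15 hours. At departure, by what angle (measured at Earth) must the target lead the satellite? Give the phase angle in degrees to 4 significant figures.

φ = 104.6°

From Kepler's third law T² = 4π²r³/μ at r = 66260 km, T = 47.15 hours = 47.15 × 3600 s = 1.6974×10^5 s: μ = 4π²r³/T² = 3.98608×10^5 km³/s².
Transfer-ellipse semi-major axis a_t = (r₁ + r₂)/2 = (7941 + 66260)/2 = 37100.5 km.
Transfer time t = π√(a_t³/μ) = 35559 s.
Target angular speed ω₂ = √(μ/r₂³) = 3.7017×10^-5 rad/s.
Angle swept by the target during transfer: ω₂·t = 1.3163 rad = 75.42°.
Arrival is 180° from departure on the ellipse, so φ = 180° − 75.42° = 104.6°.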